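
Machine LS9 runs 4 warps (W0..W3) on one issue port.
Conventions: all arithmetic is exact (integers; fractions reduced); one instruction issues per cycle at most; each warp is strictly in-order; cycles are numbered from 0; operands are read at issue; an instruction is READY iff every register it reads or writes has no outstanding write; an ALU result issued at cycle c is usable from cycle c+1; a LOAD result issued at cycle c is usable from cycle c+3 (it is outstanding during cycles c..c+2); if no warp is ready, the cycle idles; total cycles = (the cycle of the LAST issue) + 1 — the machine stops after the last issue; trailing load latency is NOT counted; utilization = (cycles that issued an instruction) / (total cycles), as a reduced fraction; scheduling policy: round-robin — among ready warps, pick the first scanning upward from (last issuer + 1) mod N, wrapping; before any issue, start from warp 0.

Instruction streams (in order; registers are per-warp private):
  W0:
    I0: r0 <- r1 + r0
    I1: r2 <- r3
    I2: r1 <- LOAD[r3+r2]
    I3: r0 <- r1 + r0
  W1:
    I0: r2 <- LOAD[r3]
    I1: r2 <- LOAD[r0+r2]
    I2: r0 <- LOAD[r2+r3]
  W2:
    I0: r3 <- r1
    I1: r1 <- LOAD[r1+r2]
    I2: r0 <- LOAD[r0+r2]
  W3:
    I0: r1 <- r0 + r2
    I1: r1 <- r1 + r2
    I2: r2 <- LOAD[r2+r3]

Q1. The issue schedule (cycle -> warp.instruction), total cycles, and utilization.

cycle 0: W0.I0
cycle 1: W1.I0
cycle 2: W2.I0
cycle 3: W3.I0
cycle 4: W0.I1
cycle 5: W1.I1
cycle 6: W2.I1
cycle 7: W3.I1
cycle 8: W0.I2
cycle 9: W1.I2
cycle 10: W2.I2
cycle 11: W3.I2
cycle 12: W0.I3

Answer: 13 cycles, utilization 1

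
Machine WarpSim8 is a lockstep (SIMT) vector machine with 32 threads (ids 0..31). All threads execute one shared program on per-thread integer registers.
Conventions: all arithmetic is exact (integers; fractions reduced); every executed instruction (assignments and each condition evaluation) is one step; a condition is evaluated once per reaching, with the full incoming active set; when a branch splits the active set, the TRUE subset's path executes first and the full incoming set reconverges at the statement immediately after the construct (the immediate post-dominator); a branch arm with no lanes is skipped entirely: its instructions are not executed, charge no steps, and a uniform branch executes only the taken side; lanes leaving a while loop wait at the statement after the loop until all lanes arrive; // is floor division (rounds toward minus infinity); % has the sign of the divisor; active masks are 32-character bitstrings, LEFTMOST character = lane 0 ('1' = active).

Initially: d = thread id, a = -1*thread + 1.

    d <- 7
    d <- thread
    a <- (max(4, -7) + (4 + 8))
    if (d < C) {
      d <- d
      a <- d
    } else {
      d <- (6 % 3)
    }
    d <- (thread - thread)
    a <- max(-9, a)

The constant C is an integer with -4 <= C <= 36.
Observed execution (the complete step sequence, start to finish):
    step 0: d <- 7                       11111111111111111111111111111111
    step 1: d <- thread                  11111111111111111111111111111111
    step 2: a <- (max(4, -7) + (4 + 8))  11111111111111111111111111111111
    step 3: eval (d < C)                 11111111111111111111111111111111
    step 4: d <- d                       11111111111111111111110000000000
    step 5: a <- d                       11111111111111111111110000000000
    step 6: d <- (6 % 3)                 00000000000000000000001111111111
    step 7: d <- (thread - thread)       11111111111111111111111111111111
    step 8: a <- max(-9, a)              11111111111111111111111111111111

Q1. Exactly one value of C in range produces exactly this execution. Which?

Answer: C = 22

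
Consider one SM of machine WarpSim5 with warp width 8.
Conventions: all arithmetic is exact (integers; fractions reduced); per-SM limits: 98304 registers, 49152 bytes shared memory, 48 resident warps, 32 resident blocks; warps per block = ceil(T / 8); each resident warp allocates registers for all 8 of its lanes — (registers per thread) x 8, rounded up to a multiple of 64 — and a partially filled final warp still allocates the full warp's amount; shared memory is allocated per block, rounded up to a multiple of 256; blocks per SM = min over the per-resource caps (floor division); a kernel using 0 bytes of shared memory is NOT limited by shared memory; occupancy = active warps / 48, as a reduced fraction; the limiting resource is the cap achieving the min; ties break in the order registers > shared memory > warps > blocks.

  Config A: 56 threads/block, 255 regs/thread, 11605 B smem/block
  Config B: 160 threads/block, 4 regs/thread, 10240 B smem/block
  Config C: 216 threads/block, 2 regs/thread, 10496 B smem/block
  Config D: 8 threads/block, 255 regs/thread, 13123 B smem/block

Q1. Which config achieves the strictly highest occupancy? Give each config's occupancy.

occupancies: A 7/12, B 5/6, C 9/16, D 1/16

Answer: B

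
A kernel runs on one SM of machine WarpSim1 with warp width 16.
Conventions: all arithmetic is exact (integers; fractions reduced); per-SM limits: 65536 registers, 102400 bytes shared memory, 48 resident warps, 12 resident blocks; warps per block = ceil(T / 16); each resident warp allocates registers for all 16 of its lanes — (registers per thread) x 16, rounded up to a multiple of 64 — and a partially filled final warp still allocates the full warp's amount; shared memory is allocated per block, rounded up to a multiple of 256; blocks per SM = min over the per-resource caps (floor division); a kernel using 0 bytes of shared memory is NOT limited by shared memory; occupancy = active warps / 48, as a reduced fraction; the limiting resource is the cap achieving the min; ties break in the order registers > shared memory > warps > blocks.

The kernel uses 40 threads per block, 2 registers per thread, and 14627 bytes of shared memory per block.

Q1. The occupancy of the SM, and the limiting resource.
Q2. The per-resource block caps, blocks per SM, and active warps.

Answer: occupancy 3/8, limited by shared memory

registers: 341 blocks
shared memory: 6 blocks
warps: 16 blocks
blocks: 12 blocks

Answer: 6 blocks, 18 active warps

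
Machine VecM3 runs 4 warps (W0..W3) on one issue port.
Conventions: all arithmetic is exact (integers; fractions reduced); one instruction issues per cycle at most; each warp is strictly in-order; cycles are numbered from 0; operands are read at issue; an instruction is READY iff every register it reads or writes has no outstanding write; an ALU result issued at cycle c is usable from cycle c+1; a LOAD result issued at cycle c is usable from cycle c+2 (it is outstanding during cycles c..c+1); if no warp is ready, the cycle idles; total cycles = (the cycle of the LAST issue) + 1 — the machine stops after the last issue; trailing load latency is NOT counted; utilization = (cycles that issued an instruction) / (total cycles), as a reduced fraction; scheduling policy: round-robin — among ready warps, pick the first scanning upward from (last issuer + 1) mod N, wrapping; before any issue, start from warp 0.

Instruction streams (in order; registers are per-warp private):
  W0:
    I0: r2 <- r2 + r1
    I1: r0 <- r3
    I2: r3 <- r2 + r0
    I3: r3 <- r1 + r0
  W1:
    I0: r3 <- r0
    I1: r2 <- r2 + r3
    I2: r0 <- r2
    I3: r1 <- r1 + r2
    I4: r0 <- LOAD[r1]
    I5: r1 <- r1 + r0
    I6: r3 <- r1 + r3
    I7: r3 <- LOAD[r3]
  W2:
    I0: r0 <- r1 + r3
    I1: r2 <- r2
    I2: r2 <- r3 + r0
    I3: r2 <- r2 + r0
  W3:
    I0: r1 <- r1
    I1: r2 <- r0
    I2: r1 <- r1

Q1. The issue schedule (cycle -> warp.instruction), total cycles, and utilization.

cycle 0: W0.I0
cycle 1: W1.I0
cycle 2: W2.I0
cycle 3: W3.I0
cycle 4: W0.I1
cycle 5: W1.I1
cycle 6: W2.I1
cycle 7: W3.I1
cycle 8: W0.I2
cycle 9: W1.I2
cycle 10: W2.I2
cycle 11: W3.I2
cycle 12: W0.I3
cycle 13: W1.I3
cycle 14: W2.I3
cycle 15: W1.I4
cycle 16: idle
cycle 17: W1.I5
cycle 18: W1.I6
cycle 19: W1.I7

Answer: 20 cycles, utilization 19/20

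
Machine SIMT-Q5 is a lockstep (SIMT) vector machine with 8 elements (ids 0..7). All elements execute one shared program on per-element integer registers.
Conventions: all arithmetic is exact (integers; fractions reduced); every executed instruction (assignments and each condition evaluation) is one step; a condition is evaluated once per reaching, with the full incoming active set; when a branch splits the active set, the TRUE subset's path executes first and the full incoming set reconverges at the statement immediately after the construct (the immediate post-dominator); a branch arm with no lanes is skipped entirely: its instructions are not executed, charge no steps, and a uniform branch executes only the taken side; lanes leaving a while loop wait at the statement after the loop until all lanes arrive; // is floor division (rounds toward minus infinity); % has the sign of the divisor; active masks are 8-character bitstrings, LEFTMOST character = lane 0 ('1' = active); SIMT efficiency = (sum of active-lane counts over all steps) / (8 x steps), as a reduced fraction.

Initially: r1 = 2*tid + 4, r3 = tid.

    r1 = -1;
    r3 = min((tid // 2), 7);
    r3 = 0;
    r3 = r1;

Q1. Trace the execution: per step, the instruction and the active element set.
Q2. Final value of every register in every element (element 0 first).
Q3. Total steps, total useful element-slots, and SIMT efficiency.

step 0: r1 <- -1                     11111111
step 1: r3 <- min((tid // 2), 7)     11111111
step 2: r3 <- 0                      11111111
step 3: r3 <- r1                     11111111

Answer: 4 steps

r1: -1,-1,-1,-1,-1,-1,-1,-1
r3: -1,-1,-1,-1,-1,-1,-1,-1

steps = 4; useful = 32; efficiency = 32/32 = 1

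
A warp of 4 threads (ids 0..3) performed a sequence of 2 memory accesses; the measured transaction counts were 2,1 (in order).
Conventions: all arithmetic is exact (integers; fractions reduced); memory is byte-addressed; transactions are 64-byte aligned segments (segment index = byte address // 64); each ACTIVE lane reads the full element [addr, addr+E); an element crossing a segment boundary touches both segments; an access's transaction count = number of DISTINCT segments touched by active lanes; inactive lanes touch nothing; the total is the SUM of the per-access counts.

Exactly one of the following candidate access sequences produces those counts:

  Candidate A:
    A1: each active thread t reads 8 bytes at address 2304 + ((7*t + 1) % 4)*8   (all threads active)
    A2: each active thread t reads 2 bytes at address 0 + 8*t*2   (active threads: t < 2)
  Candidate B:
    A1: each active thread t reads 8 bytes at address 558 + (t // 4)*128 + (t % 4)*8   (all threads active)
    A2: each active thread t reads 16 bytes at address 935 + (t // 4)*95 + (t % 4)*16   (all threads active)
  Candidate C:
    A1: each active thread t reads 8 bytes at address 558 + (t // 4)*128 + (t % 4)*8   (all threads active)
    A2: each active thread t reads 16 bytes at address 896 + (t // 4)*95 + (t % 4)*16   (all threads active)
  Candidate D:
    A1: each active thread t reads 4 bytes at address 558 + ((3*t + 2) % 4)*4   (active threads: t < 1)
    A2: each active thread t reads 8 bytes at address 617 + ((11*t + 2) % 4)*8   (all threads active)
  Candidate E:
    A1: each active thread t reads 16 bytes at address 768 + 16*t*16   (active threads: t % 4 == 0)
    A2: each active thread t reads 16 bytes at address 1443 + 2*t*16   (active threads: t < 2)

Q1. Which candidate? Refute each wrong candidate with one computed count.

A: A1 gives 1 transaction, not 2
B: A2 gives 2 transactions, not 1
D: A1 gives 1 transaction, not 2
E: A1 gives 1 transaction, not 2
C: all counts match (2,1)

Answer: C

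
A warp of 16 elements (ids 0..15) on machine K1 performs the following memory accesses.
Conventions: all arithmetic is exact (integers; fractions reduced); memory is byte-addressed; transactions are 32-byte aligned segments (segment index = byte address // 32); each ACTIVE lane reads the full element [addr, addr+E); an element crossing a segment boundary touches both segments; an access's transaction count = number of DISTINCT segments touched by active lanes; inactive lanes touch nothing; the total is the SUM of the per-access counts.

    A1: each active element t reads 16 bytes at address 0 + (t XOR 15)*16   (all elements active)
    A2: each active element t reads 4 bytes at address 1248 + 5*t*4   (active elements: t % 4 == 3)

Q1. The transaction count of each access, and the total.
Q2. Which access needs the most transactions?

A1: 8 transactions
A2: 4 transactions

Answer: 8,4; total 12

Answer: A1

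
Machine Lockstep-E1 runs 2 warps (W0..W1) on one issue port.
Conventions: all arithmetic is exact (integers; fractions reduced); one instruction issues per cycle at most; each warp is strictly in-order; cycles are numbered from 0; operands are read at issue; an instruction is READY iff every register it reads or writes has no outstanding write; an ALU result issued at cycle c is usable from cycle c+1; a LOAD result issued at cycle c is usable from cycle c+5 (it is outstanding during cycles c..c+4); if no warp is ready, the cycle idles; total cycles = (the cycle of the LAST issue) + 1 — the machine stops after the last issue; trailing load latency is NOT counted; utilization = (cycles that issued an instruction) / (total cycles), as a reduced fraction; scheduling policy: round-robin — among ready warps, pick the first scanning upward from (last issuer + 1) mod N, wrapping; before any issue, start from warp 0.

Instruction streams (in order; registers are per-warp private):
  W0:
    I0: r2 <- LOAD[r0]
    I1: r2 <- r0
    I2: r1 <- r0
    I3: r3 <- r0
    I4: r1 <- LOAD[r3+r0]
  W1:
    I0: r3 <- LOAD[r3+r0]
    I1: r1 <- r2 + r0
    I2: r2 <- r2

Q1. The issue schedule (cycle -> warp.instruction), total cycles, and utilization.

cycle 0: W0.I0
cycle 1: W1.I0
cycle 2: W1.I1
cycle 3: W1.I2
cycle 4: idle
cycle 5: W0.I1
cycle 6: W0.I2
cycle 7: W0.I3
cycle 8: W0.I4

Answer: 9 cycles, utilization 8/9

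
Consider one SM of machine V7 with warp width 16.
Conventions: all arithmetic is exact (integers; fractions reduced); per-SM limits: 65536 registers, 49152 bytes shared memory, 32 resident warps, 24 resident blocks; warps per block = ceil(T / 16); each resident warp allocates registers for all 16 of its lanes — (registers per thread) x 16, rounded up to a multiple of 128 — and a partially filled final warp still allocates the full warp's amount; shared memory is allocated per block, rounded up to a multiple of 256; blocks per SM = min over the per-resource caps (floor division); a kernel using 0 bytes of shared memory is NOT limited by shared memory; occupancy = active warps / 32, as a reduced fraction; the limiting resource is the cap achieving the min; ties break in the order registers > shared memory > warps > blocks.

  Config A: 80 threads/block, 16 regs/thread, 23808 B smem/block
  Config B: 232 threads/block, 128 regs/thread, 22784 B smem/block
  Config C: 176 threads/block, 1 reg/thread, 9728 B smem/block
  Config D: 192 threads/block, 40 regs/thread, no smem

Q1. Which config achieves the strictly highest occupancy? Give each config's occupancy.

occupancies: A 5/16, B 15/16, C 11/16, D 3/4

Answer: B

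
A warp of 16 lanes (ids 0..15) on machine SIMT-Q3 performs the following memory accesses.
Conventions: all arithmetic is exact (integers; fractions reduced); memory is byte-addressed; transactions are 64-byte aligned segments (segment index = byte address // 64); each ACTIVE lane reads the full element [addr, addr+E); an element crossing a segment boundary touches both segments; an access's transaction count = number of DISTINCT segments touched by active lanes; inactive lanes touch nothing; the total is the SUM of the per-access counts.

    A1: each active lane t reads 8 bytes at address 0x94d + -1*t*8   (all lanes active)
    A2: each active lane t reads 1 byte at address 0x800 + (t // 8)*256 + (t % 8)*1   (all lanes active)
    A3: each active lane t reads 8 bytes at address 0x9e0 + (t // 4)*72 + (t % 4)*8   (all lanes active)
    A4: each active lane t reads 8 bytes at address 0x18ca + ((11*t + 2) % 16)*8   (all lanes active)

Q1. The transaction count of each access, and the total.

A1: 3 transactions
A2: 2 transactions
A3: 5 transactions
A4: 3 transactions

Answer: 3,2,5,3; total 13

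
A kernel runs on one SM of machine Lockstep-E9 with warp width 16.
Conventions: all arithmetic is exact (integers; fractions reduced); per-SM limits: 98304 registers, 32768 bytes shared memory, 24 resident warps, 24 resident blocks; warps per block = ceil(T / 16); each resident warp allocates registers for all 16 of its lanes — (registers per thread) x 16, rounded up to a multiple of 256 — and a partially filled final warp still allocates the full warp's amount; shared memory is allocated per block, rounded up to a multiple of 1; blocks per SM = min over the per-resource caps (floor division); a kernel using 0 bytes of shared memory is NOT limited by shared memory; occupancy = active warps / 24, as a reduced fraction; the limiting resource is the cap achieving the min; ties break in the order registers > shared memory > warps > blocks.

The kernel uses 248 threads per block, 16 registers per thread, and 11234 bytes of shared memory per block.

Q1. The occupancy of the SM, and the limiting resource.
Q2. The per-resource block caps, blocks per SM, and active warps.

Answer: occupancy 2/3, limited by warps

registers: 24 blocks
shared memory: 2 blocks
warps: 1 block
blocks: 24 blocks

Answer: 1 block, 16 active warps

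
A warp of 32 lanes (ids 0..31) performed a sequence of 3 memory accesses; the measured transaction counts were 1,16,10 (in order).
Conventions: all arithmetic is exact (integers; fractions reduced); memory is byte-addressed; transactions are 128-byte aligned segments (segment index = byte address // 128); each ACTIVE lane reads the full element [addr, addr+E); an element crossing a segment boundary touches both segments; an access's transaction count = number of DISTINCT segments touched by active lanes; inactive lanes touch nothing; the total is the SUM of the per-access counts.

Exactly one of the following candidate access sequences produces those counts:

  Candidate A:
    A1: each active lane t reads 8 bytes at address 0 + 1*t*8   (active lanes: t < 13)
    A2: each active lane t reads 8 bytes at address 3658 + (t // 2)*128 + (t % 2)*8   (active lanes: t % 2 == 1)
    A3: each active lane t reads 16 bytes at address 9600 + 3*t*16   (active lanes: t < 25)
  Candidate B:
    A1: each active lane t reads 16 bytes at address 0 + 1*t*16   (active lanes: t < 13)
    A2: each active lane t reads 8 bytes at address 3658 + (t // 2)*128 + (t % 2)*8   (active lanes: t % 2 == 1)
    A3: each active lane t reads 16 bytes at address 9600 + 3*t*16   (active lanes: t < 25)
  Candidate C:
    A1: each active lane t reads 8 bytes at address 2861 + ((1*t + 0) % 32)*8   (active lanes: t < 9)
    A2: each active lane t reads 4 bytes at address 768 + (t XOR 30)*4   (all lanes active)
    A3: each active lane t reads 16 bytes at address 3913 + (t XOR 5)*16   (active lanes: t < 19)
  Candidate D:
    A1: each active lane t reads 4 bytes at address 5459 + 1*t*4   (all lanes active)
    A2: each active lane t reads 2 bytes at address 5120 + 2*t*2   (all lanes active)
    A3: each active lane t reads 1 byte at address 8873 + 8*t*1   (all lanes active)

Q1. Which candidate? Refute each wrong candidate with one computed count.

B: A1 gives 2 transactions, not 1
C: A2 gives 1 transaction, not 16
D: A1 gives 2 transactions, not 1
A: all counts match (1,16,10)

Answer: A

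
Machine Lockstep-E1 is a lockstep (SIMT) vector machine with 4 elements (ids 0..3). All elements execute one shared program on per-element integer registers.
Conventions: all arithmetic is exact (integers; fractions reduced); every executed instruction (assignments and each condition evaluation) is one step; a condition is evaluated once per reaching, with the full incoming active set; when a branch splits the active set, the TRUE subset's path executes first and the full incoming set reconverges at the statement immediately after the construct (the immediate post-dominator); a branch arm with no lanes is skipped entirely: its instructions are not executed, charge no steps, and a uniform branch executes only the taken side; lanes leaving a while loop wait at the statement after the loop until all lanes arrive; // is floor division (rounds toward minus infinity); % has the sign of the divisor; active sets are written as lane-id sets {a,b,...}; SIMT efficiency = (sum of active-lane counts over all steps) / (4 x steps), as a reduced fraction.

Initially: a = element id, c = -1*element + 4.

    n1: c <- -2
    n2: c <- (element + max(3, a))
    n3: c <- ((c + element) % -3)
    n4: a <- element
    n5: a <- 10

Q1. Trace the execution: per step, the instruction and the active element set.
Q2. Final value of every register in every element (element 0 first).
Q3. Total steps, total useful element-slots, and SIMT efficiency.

step 0: c <- -2                      {0,1,2,3}
step 1: c <- (element + max(3, a))   {0,1,2,3}
step 2: c <- ((c + element) % -3)    {0,1,2,3}
step 3: a <- element                 {0,1,2,3}
step 4: a <- 10                      {0,1,2,3}

Answer: 5 steps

a: 10,10,10,10
c: 0,-1,-2,0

steps = 5; useful = 20; efficiency = 20/20 = 1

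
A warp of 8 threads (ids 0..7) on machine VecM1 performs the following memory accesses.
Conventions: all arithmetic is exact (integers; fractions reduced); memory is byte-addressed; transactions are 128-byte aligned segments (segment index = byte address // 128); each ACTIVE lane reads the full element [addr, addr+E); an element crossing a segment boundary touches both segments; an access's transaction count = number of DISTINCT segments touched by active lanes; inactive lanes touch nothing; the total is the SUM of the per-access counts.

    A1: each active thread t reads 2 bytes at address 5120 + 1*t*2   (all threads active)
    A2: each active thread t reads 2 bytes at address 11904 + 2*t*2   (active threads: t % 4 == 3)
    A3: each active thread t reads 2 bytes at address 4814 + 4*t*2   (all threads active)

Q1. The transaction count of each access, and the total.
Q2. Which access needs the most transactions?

A1: 1 transaction
A2: 1 transaction
A3: 2 transactions

Answer: 1,1,2; total 4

Answer: A3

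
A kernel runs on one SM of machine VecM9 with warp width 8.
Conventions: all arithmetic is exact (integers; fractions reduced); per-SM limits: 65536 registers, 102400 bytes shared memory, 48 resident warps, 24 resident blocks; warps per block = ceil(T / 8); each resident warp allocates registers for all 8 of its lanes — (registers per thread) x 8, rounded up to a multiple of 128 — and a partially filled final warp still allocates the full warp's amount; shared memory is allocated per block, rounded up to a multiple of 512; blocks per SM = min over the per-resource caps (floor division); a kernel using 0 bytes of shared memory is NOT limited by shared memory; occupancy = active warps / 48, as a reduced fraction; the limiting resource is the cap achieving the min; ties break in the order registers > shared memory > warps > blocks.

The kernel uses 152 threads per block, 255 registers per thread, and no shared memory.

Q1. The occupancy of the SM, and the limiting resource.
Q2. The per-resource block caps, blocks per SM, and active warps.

Answer: occupancy 19/48, limited by registers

registers: 1 block
shared memory: no limit (kernel uses none)
warps: 2 blocks
blocks: 24 blocks

Answer: 1 block, 19 active warps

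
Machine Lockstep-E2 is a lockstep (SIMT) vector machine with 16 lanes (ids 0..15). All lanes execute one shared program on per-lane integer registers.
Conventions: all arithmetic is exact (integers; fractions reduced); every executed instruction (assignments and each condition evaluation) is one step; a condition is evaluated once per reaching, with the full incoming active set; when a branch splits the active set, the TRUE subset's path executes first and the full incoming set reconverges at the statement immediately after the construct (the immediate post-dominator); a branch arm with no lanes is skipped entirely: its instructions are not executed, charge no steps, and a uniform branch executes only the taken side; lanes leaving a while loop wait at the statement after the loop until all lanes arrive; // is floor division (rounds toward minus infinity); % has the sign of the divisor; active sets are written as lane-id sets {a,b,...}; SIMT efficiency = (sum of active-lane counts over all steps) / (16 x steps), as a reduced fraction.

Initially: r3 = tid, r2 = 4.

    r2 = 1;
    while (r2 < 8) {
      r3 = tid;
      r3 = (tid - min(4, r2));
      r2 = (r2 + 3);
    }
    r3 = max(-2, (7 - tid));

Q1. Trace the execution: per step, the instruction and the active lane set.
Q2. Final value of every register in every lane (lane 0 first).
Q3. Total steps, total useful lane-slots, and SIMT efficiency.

step 0: r2 <- 1                      {0,1,2,3,4,5,6,7,8,9,10,11,12,13,14,15}
step 1: eval (r2 < 8)                {0,1,2,3,4,5,6,7,8,9,10,11,12,13,14,15}
step 2: r3 <- tid                    {0,1,2,3,4,5,6,7,8,9,10,11,12,13,14,15}
step 3: r3 <- (tid - min(4, r2))     {0,1,2,3,4,5,6,7,8,9,10,11,12,13,14,15}
step 4: r2 <- (r2 + 3)               {0,1,2,3,4,5,6,7,8,9,10,11,12,13,14,15}
step 5: eval (r2 < 8)                {0,1,2,3,4,5,6,7,8,9,10,11,12,13,14,15}
step 6: r3 <- tid                    {0,1,2,3,4,5,6,7,8,9,10,11,12,13,14,15}
step 7: r3 <- (tid - min(4, r2))     {0,1,2,3,4,5,6,7,8,9,10,11,12,13,14,15}
step 8: r2 <- (r2 + 3)               {0,1,2,3,4,5,6,7,8,9,10,11,12,13,14,15}
step 9: eval (r2 < 8)                {0,1,2,3,4,5,6,7,8,9,10,11,12,13,14,15}
step 10: r3 <- tid                    {0,1,2,3,4,5,6,7,8,9,10,11,12,13,14,15}
step 11: r3 <- (tid - min(4, r2))     {0,1,2,3,4,5,6,7,8,9,10,11,12,13,14,15}
step 12: r2 <- (r2 + 3)               {0,1,2,3,4,5,6,7,8,9,10,11,12,13,14,15}
step 13: eval (r2 < 8)                {0,1,2,3,4,5,6,7,8,9,10,11,12,13,14,15}
step 14: r3 <- max(-2, (7 - tid))     {0,1,2,3,4,5,6,7,8,9,10,11,12,13,14,15}

Answer: 15 steps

r3: 7,6,5,4,3,2,1,0,-1,-2,-2,-2,-2,-2,-2,-2
r2: 10,10,10,10,10,10,10,10,10,10,10,10,10,10,10,10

steps = 15; useful = 240; efficiency = 240/240 = 1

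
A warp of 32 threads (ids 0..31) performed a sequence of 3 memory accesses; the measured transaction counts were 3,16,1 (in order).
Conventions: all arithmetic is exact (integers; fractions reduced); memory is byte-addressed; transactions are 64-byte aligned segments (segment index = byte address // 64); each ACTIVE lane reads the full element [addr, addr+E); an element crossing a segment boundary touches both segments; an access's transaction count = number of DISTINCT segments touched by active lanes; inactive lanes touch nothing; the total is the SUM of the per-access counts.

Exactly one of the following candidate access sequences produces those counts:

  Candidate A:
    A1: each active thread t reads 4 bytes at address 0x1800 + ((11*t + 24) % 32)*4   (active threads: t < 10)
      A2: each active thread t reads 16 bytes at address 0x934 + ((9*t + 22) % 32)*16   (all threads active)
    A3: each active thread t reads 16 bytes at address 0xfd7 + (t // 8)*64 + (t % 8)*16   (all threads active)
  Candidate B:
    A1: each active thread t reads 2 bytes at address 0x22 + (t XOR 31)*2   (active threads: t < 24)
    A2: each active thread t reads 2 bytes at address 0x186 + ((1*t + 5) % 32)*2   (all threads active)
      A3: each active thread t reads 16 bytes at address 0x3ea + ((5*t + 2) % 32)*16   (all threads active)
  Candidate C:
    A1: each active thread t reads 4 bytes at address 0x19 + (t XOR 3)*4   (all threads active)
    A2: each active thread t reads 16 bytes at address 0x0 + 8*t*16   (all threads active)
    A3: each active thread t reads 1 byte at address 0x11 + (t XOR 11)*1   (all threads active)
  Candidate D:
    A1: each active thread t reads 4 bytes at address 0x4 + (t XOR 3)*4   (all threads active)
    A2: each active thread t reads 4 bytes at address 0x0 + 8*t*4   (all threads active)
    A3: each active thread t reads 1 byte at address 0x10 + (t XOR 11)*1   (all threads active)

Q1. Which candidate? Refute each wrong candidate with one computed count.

A: A1 gives 2 transactions, not 3
B: A1 gives 2 transactions, not 3
C: A2 gives 32 transactions, not 16
D: all counts match (3,16,1)

Answer: D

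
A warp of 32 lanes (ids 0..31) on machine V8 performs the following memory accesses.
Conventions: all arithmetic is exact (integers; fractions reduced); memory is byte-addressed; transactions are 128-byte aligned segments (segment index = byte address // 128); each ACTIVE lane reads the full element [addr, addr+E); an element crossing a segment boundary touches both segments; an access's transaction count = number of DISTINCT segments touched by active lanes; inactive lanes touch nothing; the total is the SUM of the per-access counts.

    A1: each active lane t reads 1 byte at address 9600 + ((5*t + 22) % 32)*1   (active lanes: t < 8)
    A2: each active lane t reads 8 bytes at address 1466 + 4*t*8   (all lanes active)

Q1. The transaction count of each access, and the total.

A1: 1 transaction
A2: 9 transactions

Answer: 1,9; total 10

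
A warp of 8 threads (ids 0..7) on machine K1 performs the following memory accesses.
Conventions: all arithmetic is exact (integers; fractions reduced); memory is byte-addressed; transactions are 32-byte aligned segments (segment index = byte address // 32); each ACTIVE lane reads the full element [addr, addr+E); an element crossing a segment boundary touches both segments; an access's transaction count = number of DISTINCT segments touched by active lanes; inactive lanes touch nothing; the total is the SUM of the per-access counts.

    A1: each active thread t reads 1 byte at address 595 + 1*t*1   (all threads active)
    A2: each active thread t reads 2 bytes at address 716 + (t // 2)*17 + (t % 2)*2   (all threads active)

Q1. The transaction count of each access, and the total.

A1: 1 transaction
A2: 3 transactions

Answer: 1,3; total 4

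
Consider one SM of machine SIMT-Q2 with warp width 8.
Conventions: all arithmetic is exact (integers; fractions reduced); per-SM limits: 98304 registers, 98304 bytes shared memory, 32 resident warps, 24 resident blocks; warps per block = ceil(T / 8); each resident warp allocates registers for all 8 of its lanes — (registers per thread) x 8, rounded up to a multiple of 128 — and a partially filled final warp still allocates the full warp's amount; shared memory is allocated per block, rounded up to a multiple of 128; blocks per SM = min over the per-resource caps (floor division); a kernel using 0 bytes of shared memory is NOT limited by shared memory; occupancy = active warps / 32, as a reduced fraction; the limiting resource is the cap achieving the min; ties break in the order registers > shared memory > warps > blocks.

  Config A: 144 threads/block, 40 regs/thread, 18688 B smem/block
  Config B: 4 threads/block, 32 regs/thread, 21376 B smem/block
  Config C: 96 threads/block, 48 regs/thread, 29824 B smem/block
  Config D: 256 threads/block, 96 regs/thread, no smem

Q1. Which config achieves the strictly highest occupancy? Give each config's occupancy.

occupancies: A 9/16, B 1/8, C 3/4, D 1

Answer: D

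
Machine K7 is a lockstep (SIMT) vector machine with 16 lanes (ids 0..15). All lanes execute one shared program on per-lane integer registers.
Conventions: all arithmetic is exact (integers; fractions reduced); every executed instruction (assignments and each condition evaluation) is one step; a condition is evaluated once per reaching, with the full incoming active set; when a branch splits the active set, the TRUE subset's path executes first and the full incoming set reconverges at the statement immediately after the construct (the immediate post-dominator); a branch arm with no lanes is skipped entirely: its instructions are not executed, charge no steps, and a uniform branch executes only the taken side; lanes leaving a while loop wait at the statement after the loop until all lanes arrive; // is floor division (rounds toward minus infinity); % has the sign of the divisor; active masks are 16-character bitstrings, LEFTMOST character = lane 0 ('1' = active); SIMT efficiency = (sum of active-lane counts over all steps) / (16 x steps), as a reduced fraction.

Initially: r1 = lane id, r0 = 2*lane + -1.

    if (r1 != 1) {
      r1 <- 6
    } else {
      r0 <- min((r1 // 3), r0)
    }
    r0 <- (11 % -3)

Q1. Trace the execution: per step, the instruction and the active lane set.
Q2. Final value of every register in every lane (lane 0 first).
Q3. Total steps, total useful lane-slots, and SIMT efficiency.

step 0: eval (r1 != 1)               1111111111111111
step 1: r1 <- 6                      1011111111111111
step 2: r0 <- min((r1 // 3), r0)     0100000000000000
step 3: r0 <- (11 % -3)              1111111111111111

Answer: 4 steps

r1: 6,1,6,6,6,6,6,6,6,6,6,6,6,6,6,6
r0: -1,-1,-1,-1,-1,-1,-1,-1,-1,-1,-1,-1,-1,-1,-1,-1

steps = 4; useful = 48; efficiency = 48/64 = 3/4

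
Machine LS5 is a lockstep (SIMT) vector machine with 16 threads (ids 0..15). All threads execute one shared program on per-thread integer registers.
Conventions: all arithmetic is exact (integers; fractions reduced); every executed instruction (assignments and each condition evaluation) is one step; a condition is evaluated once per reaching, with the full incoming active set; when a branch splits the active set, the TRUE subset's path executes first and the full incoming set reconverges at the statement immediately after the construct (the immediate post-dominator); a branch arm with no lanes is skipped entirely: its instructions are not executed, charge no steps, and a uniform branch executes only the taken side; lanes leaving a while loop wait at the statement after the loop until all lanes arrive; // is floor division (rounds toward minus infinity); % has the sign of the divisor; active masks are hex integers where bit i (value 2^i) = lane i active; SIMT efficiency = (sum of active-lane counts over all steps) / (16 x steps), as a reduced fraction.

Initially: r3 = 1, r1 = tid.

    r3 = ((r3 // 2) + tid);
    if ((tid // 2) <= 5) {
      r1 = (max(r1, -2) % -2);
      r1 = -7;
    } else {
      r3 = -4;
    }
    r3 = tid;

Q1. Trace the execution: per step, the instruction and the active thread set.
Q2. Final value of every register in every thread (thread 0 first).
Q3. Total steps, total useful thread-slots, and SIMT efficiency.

step 0: r3 <- ((r3 // 2) + tid)      0xffff
step 1: eval ((tid // 2) <= 5)       0xffff
step 2: r1 <- (max(r1, -2) % -2)     0x0fff
step 3: r1 <- -7                     0x0fff
step 4: r3 <- -4                     0xf000
step 5: r3 <- tid                    0xffff

Answer: 6 steps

r3: 0,1,2,3,4,5,6,7,8,9,10,11,12,13,14,15
r1: -7,-7,-7,-7,-7,-7,-7,-7,-7,-7,-7,-7,12,13,14,15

steps = 6; useful = 76; efficiency = 76/96 = 19/24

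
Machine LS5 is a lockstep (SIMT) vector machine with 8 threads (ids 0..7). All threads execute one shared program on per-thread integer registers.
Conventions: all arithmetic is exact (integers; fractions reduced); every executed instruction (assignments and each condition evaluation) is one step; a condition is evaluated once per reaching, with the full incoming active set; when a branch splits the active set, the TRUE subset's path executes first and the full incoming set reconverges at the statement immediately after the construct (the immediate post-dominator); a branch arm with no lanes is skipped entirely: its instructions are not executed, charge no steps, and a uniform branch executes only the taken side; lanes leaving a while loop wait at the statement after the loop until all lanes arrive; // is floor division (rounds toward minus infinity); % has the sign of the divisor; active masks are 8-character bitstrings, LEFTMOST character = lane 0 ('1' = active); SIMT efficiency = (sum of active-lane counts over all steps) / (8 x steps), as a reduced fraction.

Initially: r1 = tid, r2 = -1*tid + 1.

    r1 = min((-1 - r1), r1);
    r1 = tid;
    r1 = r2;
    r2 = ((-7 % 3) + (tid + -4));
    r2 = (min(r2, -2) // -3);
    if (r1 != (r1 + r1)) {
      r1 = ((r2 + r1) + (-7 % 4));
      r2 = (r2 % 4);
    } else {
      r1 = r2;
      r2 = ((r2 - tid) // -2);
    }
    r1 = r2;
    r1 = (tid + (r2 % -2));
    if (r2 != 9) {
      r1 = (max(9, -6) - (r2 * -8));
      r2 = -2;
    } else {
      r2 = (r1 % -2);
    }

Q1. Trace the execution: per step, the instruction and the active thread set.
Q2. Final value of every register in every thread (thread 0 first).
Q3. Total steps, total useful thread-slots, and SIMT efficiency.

step 0: r1 <- min((-1 - r1), r1)     11111111
step 1: r1 <- tid                    11111111
step 2: r1 <- r2                     11111111
step 3: r2 <- ((-7 % 3) + (tid + -4)) 11111111
step 4: r2 <- (min(r2, -2) // -3)    11111111
step 5: eval (r1 != (r1 + r1))       11111111
step 6: r1 <- ((r2 + r1) + (-7 % 4)) 10111111
step 7: r2 <- (r2 % 4)               10111111
step 8: r1 <- r2                     01000000
step 9: r2 <- ((r2 - tid) // -2)     01000000
step 10: r1 <- r2                     11111111
step 11: r1 <- (tid + (r2 % -2))      11111111
step 12: eval (r2 != 9)               11111111
step 13: r1 <- (max(9, -6) - (r2 * -8)) 11111111
step 14: r2 <- -2                     11111111

Answer: 15 steps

r1: 9,9,9,9,9,9,9,9
r2: -2,-2,-2,-2,-2,-2,-2,-2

steps = 15; useful = 104; efficiency = 104/120 = 13/15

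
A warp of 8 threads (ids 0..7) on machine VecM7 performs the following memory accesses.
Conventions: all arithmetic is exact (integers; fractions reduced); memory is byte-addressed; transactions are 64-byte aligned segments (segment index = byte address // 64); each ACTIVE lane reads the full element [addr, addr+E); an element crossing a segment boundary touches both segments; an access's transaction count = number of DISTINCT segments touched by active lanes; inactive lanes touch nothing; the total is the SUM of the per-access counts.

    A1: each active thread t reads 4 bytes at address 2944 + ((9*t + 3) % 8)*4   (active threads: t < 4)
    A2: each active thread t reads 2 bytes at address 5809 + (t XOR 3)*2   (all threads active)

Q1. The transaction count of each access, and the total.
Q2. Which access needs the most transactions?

A1: 1 transaction
A2: 2 transactions

Answer: 1,2; total 3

Answer: A2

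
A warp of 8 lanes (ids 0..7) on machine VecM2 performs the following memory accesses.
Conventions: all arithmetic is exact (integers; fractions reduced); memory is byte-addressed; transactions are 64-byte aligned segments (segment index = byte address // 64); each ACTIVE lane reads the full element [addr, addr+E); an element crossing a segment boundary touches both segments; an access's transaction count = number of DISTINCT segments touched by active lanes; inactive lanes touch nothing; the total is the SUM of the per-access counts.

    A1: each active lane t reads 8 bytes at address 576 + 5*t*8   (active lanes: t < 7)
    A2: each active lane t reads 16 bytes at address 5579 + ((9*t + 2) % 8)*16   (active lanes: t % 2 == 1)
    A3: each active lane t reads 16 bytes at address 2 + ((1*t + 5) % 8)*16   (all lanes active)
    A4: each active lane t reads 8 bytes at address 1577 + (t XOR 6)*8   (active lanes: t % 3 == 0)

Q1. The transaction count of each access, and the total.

A1: 4 transactions
A2: 3 transactions
A3: 3 transactions
A4: 2 transactions

Answer: 4,3,3,2; total 12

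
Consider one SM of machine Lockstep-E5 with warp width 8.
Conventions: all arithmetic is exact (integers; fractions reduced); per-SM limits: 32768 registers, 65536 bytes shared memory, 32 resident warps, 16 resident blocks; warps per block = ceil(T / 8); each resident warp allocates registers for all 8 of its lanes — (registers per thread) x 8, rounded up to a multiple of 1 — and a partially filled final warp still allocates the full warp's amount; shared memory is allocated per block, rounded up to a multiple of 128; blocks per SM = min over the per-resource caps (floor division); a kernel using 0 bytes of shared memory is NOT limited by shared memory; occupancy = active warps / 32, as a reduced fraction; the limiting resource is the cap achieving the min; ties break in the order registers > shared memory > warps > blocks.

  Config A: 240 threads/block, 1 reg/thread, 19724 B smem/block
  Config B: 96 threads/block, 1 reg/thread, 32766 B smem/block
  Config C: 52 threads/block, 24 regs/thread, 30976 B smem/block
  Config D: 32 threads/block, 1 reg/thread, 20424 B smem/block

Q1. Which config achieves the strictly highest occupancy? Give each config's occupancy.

occupancies: A 15/16, B 3/4, C 7/16, D 3/8

Answer: A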